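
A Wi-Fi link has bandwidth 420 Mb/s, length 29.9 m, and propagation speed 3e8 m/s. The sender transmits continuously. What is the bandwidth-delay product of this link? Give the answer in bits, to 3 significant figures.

Propagation delay = 29.9 / 300000000 = 9.96667e-08 s.
BDP = R × t_prop = 420000000 × 9.96667e-08 = 41.86 bits.

41.9 bits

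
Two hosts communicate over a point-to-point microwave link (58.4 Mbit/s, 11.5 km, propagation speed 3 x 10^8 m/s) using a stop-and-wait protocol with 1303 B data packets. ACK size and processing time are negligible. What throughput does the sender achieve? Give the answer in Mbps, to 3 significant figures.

t_tx = L/R = 10424/58400000 = 0.000178493 s.
t_prop = 11500/300000000 = 3.83333e-05 s; RTT = 7.66667e-05 s.
Cycle = t_tx + RTT = 0.00025516 s.
Throughput = L / cycle = 10424 / 0.00025516 = 40.9 Mbps.

40.9 Mbps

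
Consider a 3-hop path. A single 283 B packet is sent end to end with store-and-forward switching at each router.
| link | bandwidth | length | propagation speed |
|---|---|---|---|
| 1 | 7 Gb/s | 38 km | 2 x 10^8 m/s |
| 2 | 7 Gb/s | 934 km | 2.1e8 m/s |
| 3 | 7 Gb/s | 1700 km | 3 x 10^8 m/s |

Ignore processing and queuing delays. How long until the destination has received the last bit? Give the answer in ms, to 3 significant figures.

10.3 ms

L = 283 × 8 = 2264 bits.
Transmission delay per hop = L/R = 2264/7000000000 = 0.000323429 ms; 3 hops → 0.000970286 ms.
Propagation delays (d/s per hop): 0.19, 4.44762, 5.66667 ms; sum = 10.3043 ms.
End-to-end = 10.3 ms.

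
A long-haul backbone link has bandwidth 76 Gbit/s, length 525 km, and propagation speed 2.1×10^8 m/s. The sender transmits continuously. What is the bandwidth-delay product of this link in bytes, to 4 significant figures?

23750000 bytes

Propagation delay = 525000 / 210000000 = 0.0025 s.
BDP = R × t_prop = 76000000000 × 0.0025 = 190000000 bits.
In bytes: 190000000/8 = 23750000 bytes.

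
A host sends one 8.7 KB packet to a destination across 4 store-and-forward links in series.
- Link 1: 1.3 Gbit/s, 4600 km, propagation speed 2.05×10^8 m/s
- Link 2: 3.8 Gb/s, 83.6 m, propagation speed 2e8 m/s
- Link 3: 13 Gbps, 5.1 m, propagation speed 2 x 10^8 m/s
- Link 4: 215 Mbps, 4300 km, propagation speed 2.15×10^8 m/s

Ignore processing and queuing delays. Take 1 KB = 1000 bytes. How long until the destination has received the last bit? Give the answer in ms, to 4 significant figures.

42.84 ms

L = 69600 bits.
Transmission delays (L/R per hop): 0.0535385, 0.0183158, 0.00535385, 0.323721 ms; sum = 0.400929 ms.
Propagation delays (d/s per hop): 22.439, 0.000418, 2.55e-05, 20 ms; sum = 42.4395 ms.
End-to-end = 42.84 ms.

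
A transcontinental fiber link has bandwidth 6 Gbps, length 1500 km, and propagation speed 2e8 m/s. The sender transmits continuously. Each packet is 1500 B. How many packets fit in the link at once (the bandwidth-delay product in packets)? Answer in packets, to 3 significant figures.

Propagation delay = 1500000 / 200000000 = 0.0075 s.
BDP = R × t_prop = 6000000000 × 0.0075 = 45000000 bits.
In packets of 12000 bits: 3750 packets.

3750 packets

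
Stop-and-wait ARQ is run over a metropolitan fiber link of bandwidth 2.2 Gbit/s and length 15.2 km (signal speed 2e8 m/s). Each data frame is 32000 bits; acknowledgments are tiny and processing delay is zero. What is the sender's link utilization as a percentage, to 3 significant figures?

8.73 %

t_tx = L/R = 32000/2200000000 = 1.45455e-05 s.
t_prop = 15200/200000000 = 7.6e-05 s; RTT = 0.000152 s.
Cycle = t_tx + RTT = 0.000166545 s.
Utilization = t_tx / cycle = 1.45455e-05/0.000166545 = 8.73 %.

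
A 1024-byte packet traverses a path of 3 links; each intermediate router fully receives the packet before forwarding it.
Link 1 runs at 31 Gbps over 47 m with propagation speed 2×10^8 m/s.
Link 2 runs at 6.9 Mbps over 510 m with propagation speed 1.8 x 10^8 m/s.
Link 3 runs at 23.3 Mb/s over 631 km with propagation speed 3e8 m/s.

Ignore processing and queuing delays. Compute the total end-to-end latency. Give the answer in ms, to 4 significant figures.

L = 1024 × 8 = 8192 bits.
Transmission delays (L/R per hop): 0.000264258, 1.18725, 0.351588 ms; sum = 1.5391 ms.
Propagation delays (d/s per hop): 0.000235, 0.00283333, 2.10333 ms; sum = 2.1064 ms.
End-to-end = 3.646 ms.

3.646 ms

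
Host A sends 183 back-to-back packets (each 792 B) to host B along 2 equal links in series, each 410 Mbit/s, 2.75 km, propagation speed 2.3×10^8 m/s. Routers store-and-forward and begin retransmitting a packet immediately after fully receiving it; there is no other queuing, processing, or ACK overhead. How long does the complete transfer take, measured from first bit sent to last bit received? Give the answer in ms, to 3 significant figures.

2.87 ms

Per-hop transmission t_tx = L/R = 6336/410000000 = 0.0154537 ms.
Per-hop propagation t_prop = 2750/2.3e+08 = 0.0119565 ms.
Pipeline fill: first packet needs 2·t_tx to clear all hops; remaining 182 packets each add one t_tx.
Total = (2+183-1)·t_tx + 2·t_prop = 184·0.0154537 + 2·0.0119565 = 2.87 ms.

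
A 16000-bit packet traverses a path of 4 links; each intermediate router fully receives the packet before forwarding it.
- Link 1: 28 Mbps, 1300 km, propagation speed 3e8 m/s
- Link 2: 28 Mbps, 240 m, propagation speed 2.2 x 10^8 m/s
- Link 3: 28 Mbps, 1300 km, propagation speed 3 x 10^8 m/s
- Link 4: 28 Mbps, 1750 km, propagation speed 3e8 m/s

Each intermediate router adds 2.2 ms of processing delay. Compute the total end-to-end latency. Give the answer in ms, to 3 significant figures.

23.4 ms

Transmission delay per hop = L/R = 16000/28000000 = 0.571429 ms; 4 hops → 2.28571 ms.
Propagation delays (d/s per hop): 4.33333, 0.00109091, 4.33333, 5.83333 ms; sum = 14.5011 ms.
Processing at 3 router(s): 3 × 2.2 ms = 6.6 ms.
End-to-end = 23.4 ms.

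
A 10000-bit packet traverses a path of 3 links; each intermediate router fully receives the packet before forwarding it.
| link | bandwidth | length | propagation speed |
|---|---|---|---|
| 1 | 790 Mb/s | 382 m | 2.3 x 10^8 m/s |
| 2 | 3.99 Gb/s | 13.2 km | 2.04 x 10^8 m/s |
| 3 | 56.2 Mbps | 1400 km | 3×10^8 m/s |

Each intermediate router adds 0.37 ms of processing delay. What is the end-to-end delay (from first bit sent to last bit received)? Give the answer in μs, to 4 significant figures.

Transmission delays (L/R per hop): 12.6582, 2.50627, 177.936 μs; sum = 193.1 μs.
Propagation delays (d/s per hop): 1.66087, 64.7059, 4666.67 μs; sum = 4733.03 μs.
Processing at 2 router(s): 2 × 0.37 ms = 740 μs.
End-to-end = 5666 μs.

5666 μs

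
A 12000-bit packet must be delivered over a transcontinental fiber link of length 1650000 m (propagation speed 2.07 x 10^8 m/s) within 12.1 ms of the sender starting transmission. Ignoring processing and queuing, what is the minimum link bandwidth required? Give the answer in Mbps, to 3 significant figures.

2.91 Mbps

Propagation delay = 1650000 / 2.07e+08 = 7.97101 ms.
Transmission budget = 12.1 − 7.97101 = 4.12899 ms.
R ≥ L / t_tx = 12000 bits / 0.00412899 s = 2.91 Mbps.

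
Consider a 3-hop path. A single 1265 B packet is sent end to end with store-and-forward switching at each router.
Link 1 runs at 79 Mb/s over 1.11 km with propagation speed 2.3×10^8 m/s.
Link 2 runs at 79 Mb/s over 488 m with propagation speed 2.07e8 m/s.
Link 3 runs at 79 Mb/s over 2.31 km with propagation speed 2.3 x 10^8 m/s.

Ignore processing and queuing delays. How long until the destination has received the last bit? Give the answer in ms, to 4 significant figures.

0.4015 ms

L = 1265 × 8 = 10120 bits.
Transmission delay per hop = L/R = 10120/79000000 = 0.128101 ms; 3 hops → 0.384304 ms.
Propagation delays (d/s per hop): 0.00482609, 0.00235749, 0.0100435 ms; sum = 0.0172271 ms.
End-to-end = 0.4015 ms.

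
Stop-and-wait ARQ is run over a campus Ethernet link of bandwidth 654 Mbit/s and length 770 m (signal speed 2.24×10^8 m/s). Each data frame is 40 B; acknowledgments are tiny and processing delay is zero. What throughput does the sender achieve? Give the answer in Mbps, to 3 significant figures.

t_tx = L/R = 320/654000000 = 4.89297e-07 s.
t_prop = 770/2.24e+08 = 3.4375e-06 s; RTT = 6.875e-06 s.
Cycle = t_tx + RTT = 7.3643e-06 s.
Throughput = L / cycle = 320 / 7.3643e-06 = 43.5 Mbps.

43.5 Mbps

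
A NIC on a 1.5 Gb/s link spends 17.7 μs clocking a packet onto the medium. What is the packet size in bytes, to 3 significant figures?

3320 bytes

L = R × t_tx = 1500000000 b/s × 1.77e-05 s = 26550 bits.
In bytes: 26550 / 8 = 3320 bytes.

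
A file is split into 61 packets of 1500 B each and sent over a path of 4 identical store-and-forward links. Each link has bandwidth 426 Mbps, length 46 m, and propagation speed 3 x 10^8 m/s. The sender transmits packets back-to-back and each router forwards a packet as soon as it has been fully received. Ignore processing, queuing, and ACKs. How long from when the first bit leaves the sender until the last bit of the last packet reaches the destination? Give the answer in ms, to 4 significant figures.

Per-hop transmission t_tx = L/R = 12000/426000000 = 0.028169 ms.
Per-hop propagation t_prop = 46/300000000 = 0.000153333 ms.
Pipeline fill: first packet needs 4·t_tx to clear all hops; remaining 60 packets each add one t_tx.
Total = (4+61-1)·t_tx + 4·t_prop = 64·0.028169 + 4·0.000153333 = 1.803 ms.

1.803 ms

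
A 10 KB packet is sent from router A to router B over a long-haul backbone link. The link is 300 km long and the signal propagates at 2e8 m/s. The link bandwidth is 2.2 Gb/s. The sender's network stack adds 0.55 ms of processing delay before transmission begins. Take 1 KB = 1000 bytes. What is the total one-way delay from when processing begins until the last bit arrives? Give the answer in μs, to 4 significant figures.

2086 μs

L = 80000 bits.
Transmission delay = L/R = 80000 / 2200000000 = 36.3636 μs.
Propagation delay = d/s = 300000 m / 200000000 m/s = 1500 μs.
Plus processing delay 0.55 ms = 550 μs.
Total = 2086 μs.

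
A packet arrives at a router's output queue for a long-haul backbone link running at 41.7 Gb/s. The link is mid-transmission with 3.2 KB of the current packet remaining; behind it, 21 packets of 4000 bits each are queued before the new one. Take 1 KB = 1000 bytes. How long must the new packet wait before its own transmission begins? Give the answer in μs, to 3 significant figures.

2.63 μs

Each queued packet: L/R = 4000/41700000000 = 0.0959233 μs.
21 queued → 2.01439 μs.
Plus remaining 25600 bits of current packet: 0.613909 μs.
Queuing delay = 2.63 μs.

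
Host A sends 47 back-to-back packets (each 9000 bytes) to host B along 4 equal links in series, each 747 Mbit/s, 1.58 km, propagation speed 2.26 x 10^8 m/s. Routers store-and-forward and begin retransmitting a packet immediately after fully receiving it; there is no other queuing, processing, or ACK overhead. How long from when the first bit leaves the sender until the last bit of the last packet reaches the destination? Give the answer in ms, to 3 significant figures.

4.85 ms

Per-hop transmission t_tx = L/R = 72000/747000000 = 0.0963855 ms.
Per-hop propagation t_prop = 1580/2.26e+08 = 0.00699115 ms.
Pipeline fill: first packet needs 4·t_tx to clear all hops; remaining 46 packets each add one t_tx.
Total = (4+47-1)·t_tx + 4·t_prop = 50·0.0963855 + 4·0.00699115 = 4.85 ms.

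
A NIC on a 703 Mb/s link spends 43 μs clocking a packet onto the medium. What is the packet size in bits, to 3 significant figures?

L = R × t_tx = 703000000 b/s × 4.3e-05 s = 30229 bits.

30200 bits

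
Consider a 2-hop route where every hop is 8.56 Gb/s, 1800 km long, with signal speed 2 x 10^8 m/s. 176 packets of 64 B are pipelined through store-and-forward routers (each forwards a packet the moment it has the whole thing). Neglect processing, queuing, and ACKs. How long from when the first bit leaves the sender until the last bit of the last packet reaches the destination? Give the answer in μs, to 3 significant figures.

Per-hop transmission t_tx = L/R = 512/8.56e+09 = 0.0598131 μs.
Per-hop propagation t_prop = 1800000/200000000 = 9000 μs.
Pipeline fill: first packet needs 2·t_tx to clear all hops; remaining 175 packets each add one t_tx.
Total = (2+176-1)·t_tx + 2·t_prop = 177·0.0598131 + 2·9000 = 18000 μs.

18000 μs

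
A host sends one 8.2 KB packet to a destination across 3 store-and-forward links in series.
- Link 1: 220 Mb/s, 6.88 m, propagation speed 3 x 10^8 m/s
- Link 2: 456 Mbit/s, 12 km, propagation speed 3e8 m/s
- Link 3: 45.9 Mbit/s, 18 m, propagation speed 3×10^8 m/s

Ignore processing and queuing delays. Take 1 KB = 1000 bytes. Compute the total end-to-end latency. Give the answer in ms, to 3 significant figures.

1.91 ms

L = 65600 bits.
Transmission delays (L/R per hop): 0.298182, 0.14386, 1.42919 ms; sum = 1.87124 ms.
Propagation delays (d/s per hop): 2.29333e-05, 0.04, 6e-05 ms; sum = 0.0400829 ms.
End-to-end = 1.91 ms.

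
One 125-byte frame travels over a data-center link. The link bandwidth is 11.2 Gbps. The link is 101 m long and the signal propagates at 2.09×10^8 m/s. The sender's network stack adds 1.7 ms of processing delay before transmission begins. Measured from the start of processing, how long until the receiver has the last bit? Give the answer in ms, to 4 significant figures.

L = 125 × 8 = 1000 bits.
Transmission delay = L/R = 1000 / 11200000000 = 8.92857e-05 ms.
Propagation delay = d/s = 101 m / 209000000 m/s = 0.000483254 ms.
Plus processing delay 1.7 ms = 1.7 ms.
Total = 1.701 ms.

1.701 ms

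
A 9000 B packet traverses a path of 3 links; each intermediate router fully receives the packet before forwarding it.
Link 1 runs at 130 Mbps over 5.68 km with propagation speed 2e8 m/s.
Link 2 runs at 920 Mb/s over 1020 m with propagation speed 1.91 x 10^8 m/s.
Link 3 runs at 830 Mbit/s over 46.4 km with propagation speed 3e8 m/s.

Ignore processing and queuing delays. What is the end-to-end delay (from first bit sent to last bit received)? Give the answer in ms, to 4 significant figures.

L = 9000 × 8 = 72000 bits.
Transmission delays (L/R per hop): 0.553846, 0.0782609, 0.086747 ms; sum = 0.718854 ms.
Propagation delays (d/s per hop): 0.0284, 0.00534031, 0.154667 ms; sum = 0.188407 ms.
End-to-end = 0.9073 ms.

0.9073 ms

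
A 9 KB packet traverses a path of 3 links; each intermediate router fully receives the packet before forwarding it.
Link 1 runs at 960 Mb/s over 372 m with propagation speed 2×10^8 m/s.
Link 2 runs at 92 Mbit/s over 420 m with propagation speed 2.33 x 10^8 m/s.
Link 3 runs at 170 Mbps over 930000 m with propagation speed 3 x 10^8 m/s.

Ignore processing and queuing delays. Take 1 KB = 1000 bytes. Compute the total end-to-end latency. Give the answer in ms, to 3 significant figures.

4.38 ms

L = 72000 bits.
Transmission delays (L/R per hop): 0.075, 0.782609, 0.423529 ms; sum = 1.28114 ms.
Propagation delays (d/s per hop): 0.00186, 0.00180258, 3.1 ms; sum = 3.10366 ms.
End-to-end = 4.38 ms.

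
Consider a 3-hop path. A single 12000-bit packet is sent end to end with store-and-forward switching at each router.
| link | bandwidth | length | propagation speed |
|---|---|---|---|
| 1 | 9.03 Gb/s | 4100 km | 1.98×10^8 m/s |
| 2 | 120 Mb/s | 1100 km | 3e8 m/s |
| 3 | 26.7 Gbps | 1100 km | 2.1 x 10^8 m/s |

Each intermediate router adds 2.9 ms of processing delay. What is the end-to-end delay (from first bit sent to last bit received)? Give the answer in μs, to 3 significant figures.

Transmission delays (L/R per hop): 1.3289, 100, 0.449438 μs; sum = 101.778 μs.
Propagation delays (d/s per hop): 20707.1, 3666.67, 5238.1 μs; sum = 29611.8 μs.
Processing at 2 router(s): 2 × 2.9 ms = 5800 μs.
End-to-end = 35500 μs.

35500 μs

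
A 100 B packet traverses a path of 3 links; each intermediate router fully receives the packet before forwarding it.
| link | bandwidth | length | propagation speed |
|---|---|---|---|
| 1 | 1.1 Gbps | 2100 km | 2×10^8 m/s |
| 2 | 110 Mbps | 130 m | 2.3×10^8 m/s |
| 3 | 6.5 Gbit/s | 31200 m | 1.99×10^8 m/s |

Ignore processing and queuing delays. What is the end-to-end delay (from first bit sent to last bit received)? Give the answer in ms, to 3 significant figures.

10.7 ms

L = 100 × 8 = 800 bits.
Transmission delays (L/R per hop): 0.000727273, 0.00727273, 0.000123077 ms; sum = 0.00812308 ms.
Propagation delays (d/s per hop): 10.5, 0.000565217, 0.156784 ms; sum = 10.6573 ms.
End-to-end = 10.7 ms.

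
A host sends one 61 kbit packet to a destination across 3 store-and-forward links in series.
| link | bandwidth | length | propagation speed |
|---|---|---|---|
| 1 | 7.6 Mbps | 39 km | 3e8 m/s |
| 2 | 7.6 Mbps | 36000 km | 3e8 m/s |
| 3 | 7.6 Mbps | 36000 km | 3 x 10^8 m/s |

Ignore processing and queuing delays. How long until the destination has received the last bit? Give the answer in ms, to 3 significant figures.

L = 61000 bits.
Transmission delay per hop = L/R = 61000/7600000 = 8.02632 ms; 3 hops → 24.0789 ms.
Propagation delays (d/s per hop): 0.13, 120, 120 ms; sum = 240.13 ms.
End-to-end = 264 ms.

264 ms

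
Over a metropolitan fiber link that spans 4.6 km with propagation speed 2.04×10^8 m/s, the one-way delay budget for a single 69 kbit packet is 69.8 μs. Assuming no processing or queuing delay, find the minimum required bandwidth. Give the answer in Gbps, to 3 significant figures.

1.46 Gbps

Propagation delay = 4600 / 204000000 = 22.549 μs.
Transmission budget = 69.8 − 22.549 = 47.251 μs.
R ≥ L / t_tx = 69000 bits / 4.7251e-05 s = 1.46 Gbps.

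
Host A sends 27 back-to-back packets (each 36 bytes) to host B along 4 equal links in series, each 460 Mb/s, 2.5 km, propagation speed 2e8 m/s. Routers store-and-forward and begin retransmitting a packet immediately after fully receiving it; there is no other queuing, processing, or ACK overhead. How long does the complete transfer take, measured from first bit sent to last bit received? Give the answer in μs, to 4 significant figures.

68.78 μs

Per-hop transmission t_tx = L/R = 288/460000000 = 0.626087 μs.
Per-hop propagation t_prop = 2500/200000000 = 12.5 μs.
Pipeline fill: first packet needs 4·t_tx to clear all hops; remaining 26 packets each add one t_tx.
Total = (4+27-1)·t_tx + 4·t_prop = 30·0.626087 + 4·12.5 = 68.78 μs.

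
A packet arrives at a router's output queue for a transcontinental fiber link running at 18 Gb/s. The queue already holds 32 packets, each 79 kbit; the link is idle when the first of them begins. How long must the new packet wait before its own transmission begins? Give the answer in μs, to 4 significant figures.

140.4 μs

Each queued packet: L/R = 79000/18000000000 = 4.38889 μs.
32 queued → 140.444 μs.
Queuing delay = 140.4 μs.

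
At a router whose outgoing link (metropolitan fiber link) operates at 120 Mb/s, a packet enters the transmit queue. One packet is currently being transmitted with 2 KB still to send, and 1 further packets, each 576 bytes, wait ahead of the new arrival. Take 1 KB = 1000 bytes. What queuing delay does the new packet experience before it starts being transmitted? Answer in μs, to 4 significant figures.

171.7 μs

Each queued packet: L/R = 4608/120000000 = 38.4 μs.
1 queued → 38.4 μs.
Plus remaining 16000 bits of current packet: 133.333 μs.
Queuing delay = 171.7 μs.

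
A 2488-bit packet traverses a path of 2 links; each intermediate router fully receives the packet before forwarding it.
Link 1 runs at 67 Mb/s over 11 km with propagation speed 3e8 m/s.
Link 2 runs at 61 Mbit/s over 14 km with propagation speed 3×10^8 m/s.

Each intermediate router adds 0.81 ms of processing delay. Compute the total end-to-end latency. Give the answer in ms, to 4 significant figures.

0.9713 ms

Transmission delays (L/R per hop): 0.0371343, 0.0407869 ms; sum = 0.0779212 ms.
Propagation delays (d/s per hop): 0.0366667, 0.0466667 ms; sum = 0.0833333 ms.
Processing at 1 router(s): 1 × 0.81 ms = 0.81 ms.
End-to-end = 0.9713 ms.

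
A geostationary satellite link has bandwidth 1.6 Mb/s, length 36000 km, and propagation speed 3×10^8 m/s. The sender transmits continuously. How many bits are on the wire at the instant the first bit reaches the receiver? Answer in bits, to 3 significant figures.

192000 bits

Propagation delay = 36000000 / 300000000 = 0.12 s.
BDP = R × t_prop = 1600000 × 0.12 = 192000 bits.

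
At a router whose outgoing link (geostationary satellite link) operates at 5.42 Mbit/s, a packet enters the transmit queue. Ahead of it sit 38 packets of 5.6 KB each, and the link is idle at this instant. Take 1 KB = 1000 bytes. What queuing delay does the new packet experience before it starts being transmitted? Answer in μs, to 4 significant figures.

Each queued packet: L/R = 44800/5420000 = 8265.68 μs.
38 queued → 314096 μs.
Queuing delay = 314100 μs.

314100 μs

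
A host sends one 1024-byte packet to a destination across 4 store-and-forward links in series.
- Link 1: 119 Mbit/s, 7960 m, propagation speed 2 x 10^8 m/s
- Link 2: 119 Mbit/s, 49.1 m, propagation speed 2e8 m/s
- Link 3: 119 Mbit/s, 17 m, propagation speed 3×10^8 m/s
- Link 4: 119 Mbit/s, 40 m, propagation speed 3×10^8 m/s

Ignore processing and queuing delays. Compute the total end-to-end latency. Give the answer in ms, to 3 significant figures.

L = 1024 × 8 = 8192 bits.
Transmission delay per hop = L/R = 8192/119000000 = 0.0688403 ms; 4 hops → 0.275361 ms.
Propagation delays (d/s per hop): 0.0398, 0.0002455, 5.66667e-05, 0.000133333 ms; sum = 0.0402355 ms.
End-to-end = 0.316 ms.

0.316 ms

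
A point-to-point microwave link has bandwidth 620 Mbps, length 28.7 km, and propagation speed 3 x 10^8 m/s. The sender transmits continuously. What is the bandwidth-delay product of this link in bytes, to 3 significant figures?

Propagation delay = 28700 / 300000000 = 9.56667e-05 s.
BDP = R × t_prop = 620000000 × 9.56667e-05 = 59313.3 bits.
In bytes: 59313.3/8 = 7410 bytes.

7410 bytes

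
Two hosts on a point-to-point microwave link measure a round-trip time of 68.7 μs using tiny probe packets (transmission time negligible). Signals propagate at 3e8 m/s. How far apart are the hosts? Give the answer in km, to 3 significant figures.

10.3 km

One-way propagation = RTT/2 = 34.35 μs.
d = s × t = 300000000 × 3.435e-05 = 10.3 km.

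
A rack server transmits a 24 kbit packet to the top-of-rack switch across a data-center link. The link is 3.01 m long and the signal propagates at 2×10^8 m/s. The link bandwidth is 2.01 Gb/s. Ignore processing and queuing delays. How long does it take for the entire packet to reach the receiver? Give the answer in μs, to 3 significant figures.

L = 24000 bits.
Transmission delay = L/R = 24000 / 2.01e+09 = 11.9403 μs.
Propagation delay = d/s = 3.01 m / 200000000 m/s = 0.01505 μs.
Total = 12.0 μs.

12.0 μs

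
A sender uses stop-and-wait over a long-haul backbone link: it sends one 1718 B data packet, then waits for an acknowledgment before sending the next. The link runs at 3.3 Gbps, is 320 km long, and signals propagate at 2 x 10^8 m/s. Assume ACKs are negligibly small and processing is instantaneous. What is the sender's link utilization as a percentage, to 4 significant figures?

t_tx = L/R = 13744/3300000000 = 4.16485e-06 s.
t_prop = 320000/200000000 = 0.0016 s; RTT = 0.0032 s.
Cycle = t_tx + RTT = 0.00320416 s.
Utilization = t_tx / cycle = 4.16485e-06/0.00320416 = 0.1300 %.

0.1300 %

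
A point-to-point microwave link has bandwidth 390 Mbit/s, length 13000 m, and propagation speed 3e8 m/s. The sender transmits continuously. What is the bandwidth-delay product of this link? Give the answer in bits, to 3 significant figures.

16900 bits

Propagation delay = 13000 / 300000000 = 4.33333e-05 s.
BDP = R × t_prop = 390000000 × 4.33333e-05 = 16900 bits.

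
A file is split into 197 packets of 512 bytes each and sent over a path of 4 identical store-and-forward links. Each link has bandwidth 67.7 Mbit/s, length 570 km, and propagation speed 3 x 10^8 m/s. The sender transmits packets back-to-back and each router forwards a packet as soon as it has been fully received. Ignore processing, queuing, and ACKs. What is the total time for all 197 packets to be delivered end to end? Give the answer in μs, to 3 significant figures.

Per-hop transmission t_tx = L/R = 4096/67700000 = 60.5022 μs.
Per-hop propagation t_prop = 570000/300000000 = 1900 μs.
Pipeline fill: first packet needs 4·t_tx to clear all hops; remaining 196 packets each add one t_tx.
Total = (4+197-1)·t_tx + 4·t_prop = 200·60.5022 + 4·1900 = 19700 μs.

19700 μs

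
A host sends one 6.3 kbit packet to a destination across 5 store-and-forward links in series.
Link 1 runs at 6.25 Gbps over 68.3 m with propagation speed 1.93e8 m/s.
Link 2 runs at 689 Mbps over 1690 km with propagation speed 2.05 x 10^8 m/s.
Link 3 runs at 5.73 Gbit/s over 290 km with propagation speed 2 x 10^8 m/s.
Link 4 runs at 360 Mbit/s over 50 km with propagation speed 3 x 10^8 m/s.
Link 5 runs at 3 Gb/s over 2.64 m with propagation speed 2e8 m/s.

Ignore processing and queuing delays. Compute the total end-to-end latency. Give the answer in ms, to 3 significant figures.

9.89 ms

L = 6300 bits.
Transmission delays (L/R per hop): 0.001008, 0.00914369, 0.00109948, 0.0175, 0.0021 ms; sum = 0.0308512 ms.
Propagation delays (d/s per hop): 0.000353886, 8.2439, 1.45, 0.166667, 1.32e-05 ms; sum = 9.86094 ms.
End-to-end = 9.89 ms.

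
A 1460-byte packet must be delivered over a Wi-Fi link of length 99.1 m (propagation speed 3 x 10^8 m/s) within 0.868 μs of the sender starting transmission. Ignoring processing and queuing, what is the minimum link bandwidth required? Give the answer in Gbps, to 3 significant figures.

21.7 Gbps

L = 11680 bits.
Propagation delay = 99.1 / 300000000 = 0.330333 μs.
Transmission budget = 0.868 − 0.330333 = 0.537667 μs.
R ≥ L / t_tx = 11680 bits / 5.37667e-07 s = 21.7 Gbps.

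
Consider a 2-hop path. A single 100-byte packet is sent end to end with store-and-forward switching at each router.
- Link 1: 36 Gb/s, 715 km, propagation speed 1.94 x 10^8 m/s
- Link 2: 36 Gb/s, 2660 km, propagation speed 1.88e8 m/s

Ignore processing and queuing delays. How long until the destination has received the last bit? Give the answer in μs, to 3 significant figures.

L = 100 × 8 = 800 bits.
Transmission delay per hop = L/R = 800/36000000000 = 0.0222222 μs; 2 hops → 0.0444444 μs.
Propagation delays (d/s per hop): 3685.57, 14148.9 μs; sum = 17834.5 μs.
End-to-end = 17800 μs.

17800 μs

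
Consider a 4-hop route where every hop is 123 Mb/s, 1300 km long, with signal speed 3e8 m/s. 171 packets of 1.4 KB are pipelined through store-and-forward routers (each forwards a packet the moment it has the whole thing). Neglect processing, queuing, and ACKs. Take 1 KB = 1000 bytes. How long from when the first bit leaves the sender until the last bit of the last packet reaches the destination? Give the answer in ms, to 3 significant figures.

33.2 ms

Per-hop transmission t_tx = L/R = 11200/123000000 = 0.0910569 ms.
Per-hop propagation t_prop = 1300000/300000000 = 4.33333 ms.
Pipeline fill: first packet needs 4·t_tx to clear all hops; remaining 170 packets each add one t_tx.
Total = (4+171-1)·t_tx + 4·t_prop = 174·0.0910569 + 4·4.33333 = 33.2 ms.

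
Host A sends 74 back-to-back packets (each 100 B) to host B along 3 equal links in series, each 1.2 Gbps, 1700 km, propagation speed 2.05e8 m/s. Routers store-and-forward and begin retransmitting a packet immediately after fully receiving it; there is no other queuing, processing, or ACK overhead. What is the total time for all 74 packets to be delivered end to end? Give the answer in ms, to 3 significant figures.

24.9 ms

Per-hop transmission t_tx = L/R = 800/1200000000 = 0.000666667 ms.
Per-hop propagation t_prop = 1700000/2.05e+08 = 8.29268 ms.
Pipeline fill: first packet needs 3·t_tx to clear all hops; remaining 73 packets each add one t_tx.
Total = (3+74-1)·t_tx + 3·t_prop = 76·0.000666667 + 3·8.29268 = 24.9 ms.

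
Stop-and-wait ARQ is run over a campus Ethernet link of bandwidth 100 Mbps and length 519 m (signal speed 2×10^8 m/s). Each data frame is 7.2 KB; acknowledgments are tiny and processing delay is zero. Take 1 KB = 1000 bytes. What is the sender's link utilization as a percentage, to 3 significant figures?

99.1 %

t_tx = L/R = 57600/100000000 = 0.000576 s.
t_prop = 519/200000000 = 2.595e-06 s; RTT = 5.19e-06 s.
Cycle = t_tx + RTT = 0.00058119 s.
Utilization = t_tx / cycle = 0.000576/0.00058119 = 99.1 %.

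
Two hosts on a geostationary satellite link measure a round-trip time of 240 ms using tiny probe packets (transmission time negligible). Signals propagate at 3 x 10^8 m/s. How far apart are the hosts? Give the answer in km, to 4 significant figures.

One-way propagation = RTT/2 = 120 ms.
d = s × t = 300000000 × 0.12 = 36000 km.

36000 km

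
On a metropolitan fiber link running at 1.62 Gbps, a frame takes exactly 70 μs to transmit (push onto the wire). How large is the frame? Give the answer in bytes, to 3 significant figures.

14200 bytes

L = R × t_tx = 1620000000 b/s × 7e-05 s = 113400 bits.
In bytes: 113400 / 8 = 14200 bytes.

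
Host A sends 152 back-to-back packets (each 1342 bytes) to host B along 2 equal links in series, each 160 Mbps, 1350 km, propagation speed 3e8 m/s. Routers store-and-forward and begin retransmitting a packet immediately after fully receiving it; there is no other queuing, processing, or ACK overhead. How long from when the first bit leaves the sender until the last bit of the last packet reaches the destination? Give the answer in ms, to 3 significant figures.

19.3 ms

Per-hop transmission t_tx = L/R = 10736/160000000 = 0.0671 ms.
Per-hop propagation t_prop = 1350000/300000000 = 4.5 ms.
Pipeline fill: first packet needs 2·t_tx to clear all hops; remaining 151 packets each add one t_tx.
Total = (2+152-1)·t_tx + 2·t_prop = 153·0.0671 + 2·4.5 = 19.3 ms.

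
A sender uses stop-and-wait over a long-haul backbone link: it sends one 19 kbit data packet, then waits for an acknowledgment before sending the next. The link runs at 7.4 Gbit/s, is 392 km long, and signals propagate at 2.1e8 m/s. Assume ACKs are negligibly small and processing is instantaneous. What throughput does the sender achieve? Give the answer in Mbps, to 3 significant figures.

t_tx = L/R = 19000/7400000000 = 2.56757e-06 s.
t_prop = 392000/210000000 = 0.00186667 s; RTT = 0.00373333 s.
Cycle = t_tx + RTT = 0.0037359 s.
Throughput = L / cycle = 19000 / 0.0037359 = 5.09 Mbps.

5.09 Mbps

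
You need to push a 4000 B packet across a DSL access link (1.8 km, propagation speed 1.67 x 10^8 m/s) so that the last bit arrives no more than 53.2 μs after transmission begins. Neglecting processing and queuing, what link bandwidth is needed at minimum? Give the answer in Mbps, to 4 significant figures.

L = 32000 bits.
Propagation delay = 1800 / 167000000 = 10.7784 μs.
Transmission budget = 53.2 − 10.7784 = 42.4216 μs.
R ≥ L / t_tx = 32000 bits / 4.24216e-05 s = 754.3 Mbps.

754.3 Mbps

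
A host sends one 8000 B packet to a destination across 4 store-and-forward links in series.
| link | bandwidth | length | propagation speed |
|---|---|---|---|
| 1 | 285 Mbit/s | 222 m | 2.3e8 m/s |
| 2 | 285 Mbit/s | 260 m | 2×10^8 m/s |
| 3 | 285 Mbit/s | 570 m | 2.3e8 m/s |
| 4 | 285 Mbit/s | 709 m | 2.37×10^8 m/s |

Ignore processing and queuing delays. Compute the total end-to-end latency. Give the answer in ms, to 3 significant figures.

L = 8000 × 8 = 64000 bits.
Transmission delay per hop = L/R = 64000/285000000 = 0.224561 ms; 4 hops → 0.898246 ms.
Propagation delays (d/s per hop): 0.000965217, 0.0013, 0.00247826, 0.00299156 ms; sum = 0.00773504 ms.
End-to-end = 0.906 ms.

0.906 ms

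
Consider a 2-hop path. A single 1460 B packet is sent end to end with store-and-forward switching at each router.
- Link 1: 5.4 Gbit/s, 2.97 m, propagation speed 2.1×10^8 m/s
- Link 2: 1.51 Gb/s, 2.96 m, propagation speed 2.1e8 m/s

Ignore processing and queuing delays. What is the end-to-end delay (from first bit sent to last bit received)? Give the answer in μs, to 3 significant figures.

L = 1460 × 8 = 11680 bits.
Transmission delays (L/R per hop): 2.16296, 7.7351 μs; sum = 9.89806 μs.
Propagation delays (d/s per hop): 0.0141429, 0.0140952 μs; sum = 0.0282381 μs.
End-to-end = 9.93 μs.

9.93 μs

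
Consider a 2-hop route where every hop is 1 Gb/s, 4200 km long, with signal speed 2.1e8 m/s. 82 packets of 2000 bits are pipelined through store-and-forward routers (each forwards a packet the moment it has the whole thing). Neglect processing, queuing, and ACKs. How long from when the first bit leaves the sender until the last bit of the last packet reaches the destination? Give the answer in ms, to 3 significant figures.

40.2 ms

Per-hop transmission t_tx = L/R = 2000/1000000000 = 0.002 ms.
Per-hop propagation t_prop = 4200000/210000000 = 20 ms.
Pipeline fill: first packet needs 2·t_tx to clear all hops; remaining 81 packets each add one t_tx.
Total = (2+82-1)·t_tx + 2·t_prop = 83·0.002 + 2·20 = 40.2 ms.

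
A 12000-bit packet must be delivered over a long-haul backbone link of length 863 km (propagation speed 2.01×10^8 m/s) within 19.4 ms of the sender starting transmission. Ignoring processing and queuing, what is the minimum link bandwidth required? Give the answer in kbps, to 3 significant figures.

794 kbps

Propagation delay = 863000 / 2.01e+08 = 4.29353 ms.
Transmission budget = 19.4 − 4.29353 = 15.1065 ms.
R ≥ L / t_tx = 12000 bits / 0.0151065 s = 794 kbps.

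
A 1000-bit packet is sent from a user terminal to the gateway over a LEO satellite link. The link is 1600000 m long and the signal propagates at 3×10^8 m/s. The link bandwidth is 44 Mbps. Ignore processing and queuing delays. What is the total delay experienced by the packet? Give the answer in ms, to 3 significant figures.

Transmission delay = L/R = 1000 / 44000000 = 0.0227273 ms.
Propagation delay = d/s = 1600000 m / 300000000 m/s = 5.33333 ms.
Total = 5.36 ms.

5.36 ms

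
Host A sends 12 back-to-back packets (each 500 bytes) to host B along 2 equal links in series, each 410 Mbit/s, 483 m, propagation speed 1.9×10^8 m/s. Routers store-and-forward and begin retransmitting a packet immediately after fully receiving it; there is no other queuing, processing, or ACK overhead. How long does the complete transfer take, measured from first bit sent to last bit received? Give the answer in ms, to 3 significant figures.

0.132 ms

Per-hop transmission t_tx = L/R = 4000/410000000 = 0.0097561 ms.
Per-hop propagation t_prop = 483/190000000 = 0.00254211 ms.
Pipeline fill: first packet needs 2·t_tx to clear all hops; remaining 11 packets each add one t_tx.
Total = (2+12-1)·t_tx + 2·t_prop = 13·0.0097561 + 2·0.00254211 = 0.132 ms.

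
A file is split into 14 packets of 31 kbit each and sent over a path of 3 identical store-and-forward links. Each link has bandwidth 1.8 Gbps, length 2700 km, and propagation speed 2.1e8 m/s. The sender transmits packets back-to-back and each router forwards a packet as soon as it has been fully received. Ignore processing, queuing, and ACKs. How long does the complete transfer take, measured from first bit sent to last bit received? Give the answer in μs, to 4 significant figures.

Per-hop transmission t_tx = L/R = 31000/1800000000 = 17.2222 μs.
Per-hop propagation t_prop = 2700000/210000000 = 12857.1 μs.
Pipeline fill: first packet needs 3·t_tx to clear all hops; remaining 13 packets each add one t_tx.
Total = (3+14-1)·t_tx + 3·t_prop = 16·17.2222 + 3·12857.1 = 38850 μs.

38850 μs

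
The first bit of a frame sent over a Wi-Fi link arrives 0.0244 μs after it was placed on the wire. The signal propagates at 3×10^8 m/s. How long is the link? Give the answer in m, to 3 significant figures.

7.32 m

d = s × t_prop = 300000000 × 2.44e-08 = 7.32 m.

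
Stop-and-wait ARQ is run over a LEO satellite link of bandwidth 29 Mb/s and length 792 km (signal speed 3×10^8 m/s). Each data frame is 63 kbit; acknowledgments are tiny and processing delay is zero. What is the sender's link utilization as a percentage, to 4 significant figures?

t_tx = L/R = 63000/29000000 = 0.00217241 s.
t_prop = 792000/300000000 = 0.00264 s; RTT = 0.00528 s.
Cycle = t_tx + RTT = 0.00745241 s.
Utilization = t_tx / cycle = 0.00217241/0.00745241 = 29.15 %.

29.15 %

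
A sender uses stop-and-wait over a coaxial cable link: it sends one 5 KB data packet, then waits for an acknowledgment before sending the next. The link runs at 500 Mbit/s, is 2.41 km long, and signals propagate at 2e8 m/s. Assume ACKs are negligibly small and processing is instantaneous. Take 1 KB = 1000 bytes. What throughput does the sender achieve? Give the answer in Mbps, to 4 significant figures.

384.2 Mbps

t_tx = L/R = 40000/500000000 = 8e-05 s.
t_prop = 2410/200000000 = 1.205e-05 s; RTT = 2.41e-05 s.
Cycle = t_tx + RTT = 0.0001041 s.
Throughput = L / cycle = 40000 / 0.0001041 = 384.2 Mbps.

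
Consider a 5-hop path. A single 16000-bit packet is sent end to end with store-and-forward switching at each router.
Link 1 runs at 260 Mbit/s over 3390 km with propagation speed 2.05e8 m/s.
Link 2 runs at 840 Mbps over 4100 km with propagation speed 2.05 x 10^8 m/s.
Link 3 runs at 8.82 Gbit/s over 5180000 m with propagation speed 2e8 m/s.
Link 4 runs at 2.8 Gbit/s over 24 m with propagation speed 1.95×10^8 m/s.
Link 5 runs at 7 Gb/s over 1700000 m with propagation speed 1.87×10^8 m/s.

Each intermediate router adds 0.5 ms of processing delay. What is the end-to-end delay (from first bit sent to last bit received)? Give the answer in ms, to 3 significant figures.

Transmission delays (L/R per hop): 0.0615385, 0.0190476, 0.00181406, 0.00571429, 0.00228571 ms; sum = 0.0904001 ms.
Propagation delays (d/s per hop): 16.5366, 20, 25.9, 0.000123077, 9.09091 ms; sum = 71.5276 ms.
Processing at 4 router(s): 4 × 0.5 ms = 2 ms.
End-to-end = 73.6 ms.

73.6 ms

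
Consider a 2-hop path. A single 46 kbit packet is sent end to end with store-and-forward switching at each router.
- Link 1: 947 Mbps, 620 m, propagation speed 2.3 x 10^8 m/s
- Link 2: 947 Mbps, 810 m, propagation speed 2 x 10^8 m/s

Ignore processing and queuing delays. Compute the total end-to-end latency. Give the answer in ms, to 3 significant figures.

0.104 ms

L = 46000 bits.
Transmission delay per hop = L/R = 46000/947000000 = 0.0485744 ms; 2 hops → 0.0971489 ms.
Propagation delays (d/s per hop): 0.00269565, 0.00405 ms; sum = 0.00674565 ms.
End-to-end = 0.104 ms.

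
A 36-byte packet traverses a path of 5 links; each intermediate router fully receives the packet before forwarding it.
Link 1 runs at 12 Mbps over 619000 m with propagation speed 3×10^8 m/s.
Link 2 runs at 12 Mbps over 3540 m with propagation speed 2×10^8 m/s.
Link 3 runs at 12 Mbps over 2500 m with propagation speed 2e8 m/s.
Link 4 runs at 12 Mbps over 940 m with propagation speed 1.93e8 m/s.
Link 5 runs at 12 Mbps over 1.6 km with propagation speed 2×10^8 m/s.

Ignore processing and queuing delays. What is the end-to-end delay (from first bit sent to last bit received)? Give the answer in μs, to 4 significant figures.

2226 μs

L = 36 × 8 = 288 bits.
Transmission delay per hop = L/R = 288/12000000 = 24 μs; 5 hops → 120 μs.
Propagation delays (d/s per hop): 2063.33, 17.7, 12.5, 4.87047, 8 μs; sum = 2106.4 μs.
End-to-end = 2226 μs.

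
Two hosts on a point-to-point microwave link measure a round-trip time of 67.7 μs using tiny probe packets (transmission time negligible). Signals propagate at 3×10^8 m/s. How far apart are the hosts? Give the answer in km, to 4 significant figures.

One-way propagation = RTT/2 = 33.85 μs.
d = s × t = 300000000 × 3.385e-05 = 10.16 km.

10.16 km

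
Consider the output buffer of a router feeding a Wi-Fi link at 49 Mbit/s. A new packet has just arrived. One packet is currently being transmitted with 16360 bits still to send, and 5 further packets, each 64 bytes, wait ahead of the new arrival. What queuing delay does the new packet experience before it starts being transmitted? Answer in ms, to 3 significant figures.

Each queued packet: L/R = 512/49000000 = 0.010449 ms.
5 queued → 0.0522449 ms.
Plus remaining 16360 bits of current packet: 0.333878 ms.
Queuing delay = 0.386 ms.

0.386 ms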